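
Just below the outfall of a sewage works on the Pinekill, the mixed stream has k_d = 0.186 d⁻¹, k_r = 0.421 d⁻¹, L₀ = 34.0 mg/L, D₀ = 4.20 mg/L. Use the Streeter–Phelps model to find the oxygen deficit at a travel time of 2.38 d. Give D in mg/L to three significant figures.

k_d L₀/(k_r−k_d) = 0.186×34.0/(0.421−0.186) = 6.324/0.2350 = 26.91 mg/L.
e^(−k_d t) = e^(−0.186×2.380) = 0.6423; e^(−k_r t) = e^(−0.421×2.380) = 0.3672.
D = 26.91 × (0.6423 − 0.3672) + 4.20 × 0.3672 = 7.405 + 1.542 = 8.947 mg/L.

D ≈ 8.95 mg/L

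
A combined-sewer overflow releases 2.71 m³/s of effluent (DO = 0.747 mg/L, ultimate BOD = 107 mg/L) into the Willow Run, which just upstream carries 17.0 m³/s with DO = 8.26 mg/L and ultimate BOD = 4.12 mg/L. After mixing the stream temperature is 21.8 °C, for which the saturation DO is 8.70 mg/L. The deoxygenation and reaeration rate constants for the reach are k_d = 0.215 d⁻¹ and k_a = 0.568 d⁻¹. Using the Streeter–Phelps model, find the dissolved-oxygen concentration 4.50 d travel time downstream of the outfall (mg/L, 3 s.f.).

Mixed DO = (17.0×8.26 + 2.71×0.747)/(17.0+2.71) = 142.4/19.71 = 7.227 mg/L.
Mixed L₀ = (17.0×4.12 + 2.71×107)/(19.71) = 360.0/19.71 = 18.27 mg/L.
Initial deficit D₀ = C_s − DO₀ = 8.70 − 7.227 = 1.473 mg/L.
D(4.50) = [0.215×18.27/(0.568−0.215)](e^(−0.215×4.50) − e^(−0.568×4.50)) + 1.473 e^(−0.568×4.50)
= 11.12 × (0.3800 − 0.07761) + 1.473 × 0.07761 = 3.479 mg/L.
DO = 8.70 − 3.479 = 5.221 mg/L.

DO ≈ 5.22 mg/L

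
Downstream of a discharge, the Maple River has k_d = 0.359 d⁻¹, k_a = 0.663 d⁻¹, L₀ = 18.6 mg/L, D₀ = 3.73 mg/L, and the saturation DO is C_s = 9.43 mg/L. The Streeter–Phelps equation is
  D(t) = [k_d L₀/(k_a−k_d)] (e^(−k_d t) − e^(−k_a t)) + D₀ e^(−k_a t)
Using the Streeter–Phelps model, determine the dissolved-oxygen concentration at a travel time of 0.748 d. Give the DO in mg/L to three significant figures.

DO ≈ 3.74 mg/L

k_d L₀/(k_a−k_d) = 0.359×18.6/(0.663−0.359) = 6.677/0.3040 = 21.97 mg/L.
e^(−k_d t) = e^(−0.359×0.7480) = 0.7645; e^(−k_a t) = e^(−0.663×0.7480) = 0.6090.
D = 21.97 × (0.7645 − 0.6090) + 3.73 × 0.6090 = 3.415 + 2.272 = 5.687 mg/L.
DO = C_s − D = 9.43 − 5.687 = 3.743 mg/L.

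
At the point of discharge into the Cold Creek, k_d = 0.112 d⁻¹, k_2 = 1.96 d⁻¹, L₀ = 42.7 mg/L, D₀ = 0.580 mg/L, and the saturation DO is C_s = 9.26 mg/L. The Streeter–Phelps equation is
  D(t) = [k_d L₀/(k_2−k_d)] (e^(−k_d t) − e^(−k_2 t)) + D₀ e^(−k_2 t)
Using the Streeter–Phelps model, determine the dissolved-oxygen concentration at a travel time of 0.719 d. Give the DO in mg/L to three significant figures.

DO ≈ 7.36 mg/L

k_d L₀/(k_2−k_d) = 0.112×42.7/(1.96−0.112) = 4.782/1.848 = 2.588 mg/L.
e^(−k_d t) = e^(−0.112×0.7190) = 0.9226; e^(−k_2 t) = e^(−1.96×0.7190) = 0.2443.
D = 2.588 × (0.9226 − 0.2443) + 0.580 × 0.2443 = 1.755 + 0.1417 = 1.897 mg/L.
DO = C_s − D = 9.26 − 1.897 = 7.363 mg/L.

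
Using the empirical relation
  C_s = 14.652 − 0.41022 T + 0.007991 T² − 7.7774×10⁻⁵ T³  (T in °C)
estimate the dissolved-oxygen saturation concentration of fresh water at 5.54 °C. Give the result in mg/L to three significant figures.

C_s ≈ 12.6 mg/L

C_s = 14.652 − 0.41022×5.54 + 0.007991×5.54² − 7.7774×10⁻⁵×5.54³ = 12.61 mg/L.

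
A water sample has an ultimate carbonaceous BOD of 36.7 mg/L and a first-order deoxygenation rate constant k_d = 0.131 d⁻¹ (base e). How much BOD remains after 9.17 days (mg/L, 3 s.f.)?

L ≈ 11.0 mg/L

L_t = L₀ e^(−k_d t) = 36.7 × e^(−0.131×9.17) = 36.7 × 0.3008 = 11.04 mg/L.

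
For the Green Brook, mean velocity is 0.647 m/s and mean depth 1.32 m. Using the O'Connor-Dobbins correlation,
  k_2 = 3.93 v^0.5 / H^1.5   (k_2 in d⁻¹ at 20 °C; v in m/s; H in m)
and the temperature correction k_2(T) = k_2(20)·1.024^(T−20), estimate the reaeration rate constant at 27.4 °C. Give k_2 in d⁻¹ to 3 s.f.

k_2(20) = 3.93 × 0.647^0.5 / 1.32^1.5 = 3.93 × 0.8044 / 1.517 = 2.084 d⁻¹.
k_2(27.4) = 2.084 × 1.024^(27.4−20) = 2.084 × 1.192 = 2.484 d⁻¹.

k_2 ≈ 2.48 d⁻¹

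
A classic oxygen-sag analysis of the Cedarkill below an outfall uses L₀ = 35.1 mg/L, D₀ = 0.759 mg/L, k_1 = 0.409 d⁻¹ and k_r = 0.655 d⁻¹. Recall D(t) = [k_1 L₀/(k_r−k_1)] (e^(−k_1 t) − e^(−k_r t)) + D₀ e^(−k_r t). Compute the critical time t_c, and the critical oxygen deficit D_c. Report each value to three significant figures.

t_c ≈ 1.86 d; D_c ≈ 10.2 mg/L

At the critical point dD/dt = 0, so k_1 L₀ e^(−k_1 t) = k_r D. Substituting D(t) from the Streeter–Phelps equation and solving for t gives
t_c = ln[(k_r/k_1)(1 − D₀(k_r−k_1)/(k_1 L₀))] / (k_r−k_1).
Here k_r−k_1 = 0.2460 d⁻¹ and 1 − D₀(k_r−k_1)/(k_1 L₀) = 1 − 0.759×0.2460/(0.409×35.1) = 0.9870, so
t_c = ln(1.601 × 0.9870) / 0.2460 = 0.4578 / 0.2460 = 1.861 d.
D_c = (k_1/k_r) L₀ e^(−k_1 t_c) = (0.409/0.655) × 35.1 × e^(−0.409×1.861) = 0.6244 × 35.1 × 0.4671 = 10.24 mg/L.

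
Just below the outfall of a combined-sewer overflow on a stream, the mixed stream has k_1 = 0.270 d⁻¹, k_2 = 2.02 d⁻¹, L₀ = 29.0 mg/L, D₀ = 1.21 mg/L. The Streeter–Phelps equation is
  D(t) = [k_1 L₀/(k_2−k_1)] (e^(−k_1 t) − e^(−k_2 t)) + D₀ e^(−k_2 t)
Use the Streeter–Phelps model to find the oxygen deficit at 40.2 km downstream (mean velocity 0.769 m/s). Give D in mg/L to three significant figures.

D ≈ 2.84 mg/L

Travel time t = x/v = 40.2 km / (0.769 m/s) = 40200 m / 0.769 m/s = 52280 s = 0.6050 d.
k_1 L₀/(k_2−k_1) = 0.270×29.0/(2.02−0.270) = 7.830/1.750 = 4.474 mg/L.
e^(−k_1 t) = e^(−0.270×0.6050) = 0.8493; e^(−k_2 t) = e^(−2.02×0.6050) = 0.2946.
D = 4.474 × (0.8493 − 0.2946) + 1.21 × 0.2946 = 2.482 + 0.3564 = 2.838 mg/L.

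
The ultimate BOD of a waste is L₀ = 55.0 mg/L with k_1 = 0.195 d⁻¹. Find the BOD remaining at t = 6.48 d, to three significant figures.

L ≈ 15.5 mg/L

L_t = L₀ e^(−k_1 t) = 55.0 × e^(−0.195×6.48) = 55.0 × 0.2826 = 15.54 mg/L.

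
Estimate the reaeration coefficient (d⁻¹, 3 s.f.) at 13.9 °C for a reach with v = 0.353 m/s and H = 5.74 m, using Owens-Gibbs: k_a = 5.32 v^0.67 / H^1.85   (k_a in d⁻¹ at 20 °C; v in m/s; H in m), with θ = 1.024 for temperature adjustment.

k_a(20) = 5.32 × 0.353^0.67 / 5.74^1.85 = 5.32 × 0.4977 / 25.35 = 0.1045 d⁻¹.
k_a(13.9) = 0.1045 × 1.024^(13.9−20) = 0.1045 × 0.8653 = 0.09039 d⁻¹.

k_a ≈ 0.0904 d⁻¹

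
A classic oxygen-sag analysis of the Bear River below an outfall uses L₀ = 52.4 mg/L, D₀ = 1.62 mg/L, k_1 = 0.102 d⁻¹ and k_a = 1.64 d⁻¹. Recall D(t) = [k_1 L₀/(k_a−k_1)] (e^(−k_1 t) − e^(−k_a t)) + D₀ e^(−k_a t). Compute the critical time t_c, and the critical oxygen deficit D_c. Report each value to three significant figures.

At the critical point dD/dt = 0, so k_1 L₀ e^(−k_1 t) = k_a D. Substituting D(t) from the Streeter–Phelps equation and solving for t gives
t_c = ln[(k_a/k_1)(1 − D₀(k_a−k_1)/(k_1 L₀))] / (k_a−k_1).
Here k_a−k_1 = 1.538 d⁻¹ and 1 − D₀(k_a−k_1)/(k_1 L₀) = 1 − 1.62×1.538/(0.102×52.4) = 0.5338, so
t_c = ln(16.08 × 0.5338) / 1.538 = 2.150 / 1.538 = 1.398 d.
L(t_c) = L₀ e^(−k_1 t_c) = 52.4 × 0.8671 = 45.44 mg/L, and at the critical point k_a D_c = k_1 L, so D_c = (0.102/1.64) × 45.44 = 2.826 mg/L.

t_c ≈ 1.40 d; D_c ≈ 2.83 mg/L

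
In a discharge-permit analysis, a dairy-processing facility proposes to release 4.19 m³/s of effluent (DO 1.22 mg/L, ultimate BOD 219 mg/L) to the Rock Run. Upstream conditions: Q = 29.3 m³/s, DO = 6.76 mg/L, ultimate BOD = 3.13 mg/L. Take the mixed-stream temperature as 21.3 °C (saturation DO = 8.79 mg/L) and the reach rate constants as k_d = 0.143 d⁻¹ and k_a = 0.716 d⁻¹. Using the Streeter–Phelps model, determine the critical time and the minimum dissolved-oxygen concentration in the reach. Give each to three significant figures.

Mixed DO = (29.3×6.76 + 4.19×1.22)/(29.3+4.19) = 203.2/33.49 = 6.067 mg/L.
Mixed L₀ = (29.3×3.13 + 4.19×219)/(33.49) = 1009/33.49 = 30.14 mg/L.
Initial deficit D₀ = C_s − DO₀ = 8.79 − 6.067 = 2.723 mg/L.
t_c = (1/0.5730) ln[(0.716/0.143)(1 − 2.723×0.5730/(0.143×30.14))] = 1.745 × ln(3.194) = 2.027 d.
D_c = (0.143/0.716) × 30.14 × e^(−0.143×2.027) = 0.1997 × 30.14 × 0.7484 = 4.505 mg/L.
Minimum DO = 8.79 − 4.505 = 4.285 mg/L.

t_c ≈ 2.03 d; minimum DO ≈ 4.29 mg/L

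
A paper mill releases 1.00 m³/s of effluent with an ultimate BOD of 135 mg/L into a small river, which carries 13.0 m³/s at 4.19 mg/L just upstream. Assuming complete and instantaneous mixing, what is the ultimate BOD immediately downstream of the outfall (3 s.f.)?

Flow-weighted mixing: C = (Q_r C_r + Q_w C_w)/(Q_r + Q_w)
= (13.0×4.19 + 1.00×135)/(13.0 + 1.00) = 189.5/14.00 = 13.53 mg/L.

13.5 mg/L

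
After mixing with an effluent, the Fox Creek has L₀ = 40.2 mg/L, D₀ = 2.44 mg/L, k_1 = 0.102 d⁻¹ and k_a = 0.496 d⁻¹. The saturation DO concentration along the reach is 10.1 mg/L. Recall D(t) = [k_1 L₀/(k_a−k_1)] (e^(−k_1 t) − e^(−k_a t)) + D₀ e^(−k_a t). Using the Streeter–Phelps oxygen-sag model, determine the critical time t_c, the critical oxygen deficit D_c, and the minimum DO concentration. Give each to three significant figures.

t_c ≈ 3.34 d; D_c ≈ 5.88 mg/L; min DO ≈ 4.22 mg/L

At the critical point dD/dt = 0, so k_1 L₀ e^(−k_1 t) = k_a D. Substituting D(t) from the Streeter–Phelps equation and solving for t gives
t_c = ln[(k_a/k_1)(1 − D₀(k_a−k_1)/(k_1 L₀))] / (k_a−k_1).
Here k_a−k_1 = 0.3940 d⁻¹ and 1 − D₀(k_a−k_1)/(k_1 L₀) = 1 − 2.44×0.3940/(0.102×40.2) = 0.7655, so
t_c = ln(4.863 × 0.7655) / 0.3940 = 1.314 / 0.3940 = 3.336 d.
D_c = (k_1/k_a) L₀ e^(−k_1 t_c) = (0.102/0.496) × 40.2 × e^(−0.102×3.336) = 0.2056 × 40.2 × 0.7116 = 5.882 mg/L.
Minimum DO = C_s − D_c = 10.1 − 5.882 = 4.218 mg/L.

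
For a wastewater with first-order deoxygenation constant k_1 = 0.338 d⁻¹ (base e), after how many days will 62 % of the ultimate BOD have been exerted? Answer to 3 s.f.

t ≈ 2.86 d

y/L₀ = 1 − e^(−k_1 t) = 0.62 ⇒ e^(−k_1 t) = 0.380
t = −ln(0.380) / 0.338 = 0.9676 / 0.338 = 2.863 d.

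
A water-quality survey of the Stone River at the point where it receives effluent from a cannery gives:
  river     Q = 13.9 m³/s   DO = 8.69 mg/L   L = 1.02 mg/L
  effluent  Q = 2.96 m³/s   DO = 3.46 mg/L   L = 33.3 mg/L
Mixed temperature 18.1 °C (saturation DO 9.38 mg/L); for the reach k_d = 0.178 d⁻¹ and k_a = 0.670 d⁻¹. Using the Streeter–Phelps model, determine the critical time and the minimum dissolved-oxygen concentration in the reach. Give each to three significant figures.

t_c ≈ 0.473 d; minimum DO ≈ 7.75 mg/L

Mixed DO = (13.9×8.69 + 2.96×3.46)/(13.9+2.96) = 131.0/16.86 = 7.772 mg/L.
Mixed L₀ = (13.9×1.02 + 2.96×33.3)/(16.86) = 112.7/16.86 = 6.687 mg/L.
Initial deficit D₀ = C_s − DO₀ = 9.38 − 7.772 = 1.608 mg/L.
t_c = (1/0.4920) ln[(0.670/0.178)(1 − 1.608×0.4920/(0.178×6.687))] = 2.033 × ln(1.262) = 0.4730 d.
D_c = (0.178/0.670) × 6.687 × e^(−0.178×0.4730) = 0.2657 × 6.687 × 0.9193 = 1.633 mg/L.
Minimum DO = 9.38 − 1.633 = 7.747 mg/L.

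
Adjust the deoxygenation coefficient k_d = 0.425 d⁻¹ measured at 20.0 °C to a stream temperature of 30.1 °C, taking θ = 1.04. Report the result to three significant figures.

k_d(T₂) = k_d(T₁) · θ^(T₂−T₁) = 0.425 × 1.04^(30.1−20.0)
= 0.425 × 1.04^10.1 = 0.425 × 1.486 = 0.6316 d⁻¹.

k_d ≈ 0.632 d⁻¹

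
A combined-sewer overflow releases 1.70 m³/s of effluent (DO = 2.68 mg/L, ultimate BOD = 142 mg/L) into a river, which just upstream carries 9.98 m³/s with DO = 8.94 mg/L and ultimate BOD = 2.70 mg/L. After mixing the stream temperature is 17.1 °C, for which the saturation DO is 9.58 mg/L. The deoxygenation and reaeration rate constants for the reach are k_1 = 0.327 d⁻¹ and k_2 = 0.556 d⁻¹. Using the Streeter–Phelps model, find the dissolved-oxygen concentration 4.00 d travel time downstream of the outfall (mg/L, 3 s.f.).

DO ≈ 4.09 mg/L

Mixed DO = (9.98×8.94 + 1.70×2.68)/(9.98+1.70) = 93.78/11.68 = 8.029 mg/L.
Mixed L₀ = (9.98×2.70 + 1.70×142)/(11.68) = 268.3/11.68 = 22.97 mg/L.
Initial deficit D₀ = C_s − DO₀ = 9.58 − 8.029 = 1.551 mg/L.
D(4.00) = [0.327×22.97/(0.556−0.327)](e^(−0.327×4.00) − e^(−0.556×4.00)) + 1.551 e^(−0.556×4.00)
= 32.81 × (0.2704 − 0.1082) + 1.551 × 0.1082 = 5.489 mg/L.
DO = 9.58 − 5.489 = 4.091 mg/L.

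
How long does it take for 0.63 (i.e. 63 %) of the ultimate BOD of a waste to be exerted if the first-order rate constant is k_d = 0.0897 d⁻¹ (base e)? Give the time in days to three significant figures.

y/L₀ = 1 − e^(−k_d t) = 0.63 ⇒ e^(−k_d t) = 0.370
t = −ln(0.370) / 0.0897 = 0.9943 / 0.0897 = 11.08 d.

t ≈ 11.1 d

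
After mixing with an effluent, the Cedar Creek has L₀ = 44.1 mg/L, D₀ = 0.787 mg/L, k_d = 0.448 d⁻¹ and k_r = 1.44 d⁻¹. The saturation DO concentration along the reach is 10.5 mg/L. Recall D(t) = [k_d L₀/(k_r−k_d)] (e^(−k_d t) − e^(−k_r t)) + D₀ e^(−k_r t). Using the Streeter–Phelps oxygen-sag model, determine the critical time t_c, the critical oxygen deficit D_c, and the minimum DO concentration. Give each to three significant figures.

At the critical point dD/dt = 0, so k_d L₀ e^(−k_d t) = k_r D. Substituting D(t) from the Streeter–Phelps equation and solving for t gives
t_c = ln[(k_r/k_d)(1 − D₀(k_r−k_d)/(k_d L₀))] / (k_r−k_d).
Here k_r−k_d = 0.9920 d⁻¹ and 1 − D₀(k_r−k_d)/(k_d L₀) = 1 − 0.787×0.9920/(0.448×44.1) = 0.9605, so
t_c = ln(3.214 × 0.9605) / 0.9920 = 1.127 / 0.9920 = 1.136 d.
L(t_c) = L₀ e^(−k_d t_c) = 44.1 × 0.6010 = 26.51 mg/L, and at the critical point k_r D_c = k_d L, so D_c = (0.448/1.44) × 26.51 = 8.246 mg/L.
Minimum DO = C_s − D_c = 10.5 − 8.246 = 2.254 mg/L.

t_c ≈ 1.14 d; D_c ≈ 8.25 mg/L; min DO ≈ 2.25 mg/L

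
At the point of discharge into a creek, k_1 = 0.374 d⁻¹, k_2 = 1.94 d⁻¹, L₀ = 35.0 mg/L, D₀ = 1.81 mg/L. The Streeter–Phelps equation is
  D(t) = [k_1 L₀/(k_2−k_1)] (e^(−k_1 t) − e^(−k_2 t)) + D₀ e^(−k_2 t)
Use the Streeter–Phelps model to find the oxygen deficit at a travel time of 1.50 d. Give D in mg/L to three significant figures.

D ≈ 4.41 mg/L

k_1 L₀/(k_2−k_1) = 0.374×35.0/(1.94−0.374) = 13.09/1.566 = 8.359 mg/L.
e^(−k_1 t) = e^(−0.374×1.500) = 0.5706; e^(−k_2 t) = e^(−1.94×1.500) = 0.05448.
D = 8.359 × (0.5706 − 0.05448) + 1.81 × 0.05448 = 4.315 + 0.09860 = 4.413 mg/L.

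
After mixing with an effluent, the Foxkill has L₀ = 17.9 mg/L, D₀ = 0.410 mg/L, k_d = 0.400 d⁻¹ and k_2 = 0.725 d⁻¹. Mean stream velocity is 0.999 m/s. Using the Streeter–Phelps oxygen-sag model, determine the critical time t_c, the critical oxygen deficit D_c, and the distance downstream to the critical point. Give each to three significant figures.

t_c ≈ 1.77 d; D_c ≈ 4.86 mg/L; x_c ≈ 153 km

t_c = [1/(k_2−k_d)] ln[(k_2/k_d)(1 − D₀(k_2−k_d)/(k_d L₀))]
= [1/(0.725−0.400)] ln[(0.725/0.400)(1 − 0.410×0.3250/(0.400×17.9))]
= (1/0.3250) ln[1.812 × 0.9814] = 3.077 × ln(1.779) = 3.077 × 0.5759 = 1.772 d.
D_c = (k_d/k_2) L₀ e^(−k_d t_c) = (0.400/0.725) × 17.9 × e^(−0.400×1.772) = 0.5517 × 17.9 × 0.4922 = 4.861 mg/L.
x_c = v t_c = 0.999 m/s × 1.772 d × 86400 s/d = 153000 m ≈ 153 km.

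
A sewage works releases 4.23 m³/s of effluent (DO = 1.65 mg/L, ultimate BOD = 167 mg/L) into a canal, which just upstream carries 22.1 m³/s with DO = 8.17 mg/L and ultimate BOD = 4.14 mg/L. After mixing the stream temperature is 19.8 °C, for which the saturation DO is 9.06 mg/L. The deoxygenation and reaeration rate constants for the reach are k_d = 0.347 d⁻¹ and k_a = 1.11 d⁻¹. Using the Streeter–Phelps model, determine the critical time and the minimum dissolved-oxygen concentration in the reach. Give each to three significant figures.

t_c ≈ 1.33 d; minimum DO ≈ 3.08 mg/L

Mixed DO = (22.1×8.17 + 4.23×1.65)/(22.1+4.23) = 187.5/26.33 = 7.123 mg/L.
Mixed L₀ = (22.1×4.14 + 4.23×167)/(26.33) = 797.9/26.33 = 30.30 mg/L.
Initial deficit D₀ = C_s − DO₀ = 9.06 − 7.123 = 1.937 mg/L.
t_c = (1/0.7630) ln[(1.11/0.347)(1 − 1.937×0.7630/(0.347×30.30))] = 1.311 × ln(2.749) = 1.325 d.
D_c = (0.347/1.11) × 30.30 × e^(−0.347×1.325) = 0.3126 × 30.30 × 0.6313 = 5.981 mg/L.
Minimum DO = 9.06 − 5.981 = 3.079 mg/L.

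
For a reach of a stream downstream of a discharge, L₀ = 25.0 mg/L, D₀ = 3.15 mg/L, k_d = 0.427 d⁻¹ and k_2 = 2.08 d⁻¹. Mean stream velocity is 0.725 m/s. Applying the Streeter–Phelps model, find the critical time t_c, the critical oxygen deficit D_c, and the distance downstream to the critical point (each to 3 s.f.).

With k_2/k_d = 4.871 and 1 − D₀(k_2−k_d)/(k_d L₀) = 0.5122,
t_c = ln(4.871 × 0.5122) / (2.08 − 0.427) = ln(2.495) / 1.653 = 0.9144/1.653 = 0.5531 d.
L(t_c) = L₀ e^(−k_d t_c) = 25.0 × 0.7896 = 19.74 mg/L, and at the critical point k_2 D_c = k_d L, so D_c = (0.427/2.08) × 19.74 = 4.053 mg/L.
x_c = v t_c = 0.725 m/s × 0.5531 d × 86400 s/d = 34650 m ≈ 34.6 km.

t_c ≈ 0.553 d; D_c ≈ 4.05 mg/L; x_c ≈ 34.6 km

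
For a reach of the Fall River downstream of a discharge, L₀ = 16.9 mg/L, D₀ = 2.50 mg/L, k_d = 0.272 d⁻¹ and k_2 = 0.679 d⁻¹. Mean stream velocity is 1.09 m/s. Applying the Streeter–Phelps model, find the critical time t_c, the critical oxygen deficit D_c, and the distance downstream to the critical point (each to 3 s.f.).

t_c ≈ 1.63 d; D_c ≈ 4.34 mg/L; x_c ≈ 154 km

t_c = [1/(k_2−k_d)] ln[(k_2/k_d)(1 − D₀(k_2−k_d)/(k_d L₀))]
= [1/(0.679−0.272)] ln[(0.679/0.272)(1 − 2.50×0.4070/(0.272×16.9))]
= (1/0.4070) ln[2.496 × 0.7787] = 2.457 × ln(1.944) = 2.457 × 0.6646 = 1.633 d.
L(t_c) = L₀ e^(−k_d t_c) = 16.9 × 0.6414 = 10.84 mg/L, and at the critical point k_2 D_c = k_d L, so D_c = (0.272/0.679) × 10.84 = 4.342 mg/L.
x_c = v t_c = 1.09 m/s × 1.633 d × 86400 s/d = 153800 m ≈ 154 km.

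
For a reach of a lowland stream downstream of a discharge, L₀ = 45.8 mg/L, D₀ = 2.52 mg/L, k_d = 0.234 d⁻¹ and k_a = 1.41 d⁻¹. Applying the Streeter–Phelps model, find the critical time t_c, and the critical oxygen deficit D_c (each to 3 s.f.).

t_c ≈ 1.25 d; D_c ≈ 5.67 mg/L

At the critical point dD/dt = 0, so k_d L₀ e^(−k_d t) = k_a D. Substituting D(t) from the Streeter–Phelps equation and solving for t gives
t_c = ln[(k_a/k_d)(1 − D₀(k_a−k_d)/(k_d L₀))] / (k_a−k_d).
Here k_a−k_d = 1.176 d⁻¹ and 1 − D₀(k_a−k_d)/(k_d L₀) = 1 − 2.52×1.176/(0.234×45.8) = 0.7235, so
t_c = ln(6.026 × 0.7235) / 1.176 = 1.472 / 1.176 = 1.252 d.
D_c = (k_d/k_a) L₀ e^(−k_d t_c) = (0.234/1.41) × 45.8 × e^(−0.234×1.252) = 0.1660 × 45.8 × 0.7460 = 5.671 mg/L.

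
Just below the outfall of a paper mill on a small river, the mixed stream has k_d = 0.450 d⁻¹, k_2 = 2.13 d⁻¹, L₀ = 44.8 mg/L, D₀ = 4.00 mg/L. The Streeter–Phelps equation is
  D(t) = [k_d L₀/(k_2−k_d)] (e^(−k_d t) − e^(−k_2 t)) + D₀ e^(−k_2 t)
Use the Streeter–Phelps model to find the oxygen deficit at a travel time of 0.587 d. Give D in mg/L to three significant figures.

D ≈ 6.92 mg/L

k_d L₀/(k_2−k_d) = 0.450×44.8/(2.13−0.450) = 20.16/1.680 = 12.00 mg/L.
e^(−k_d t) = e^(−0.450×0.5870) = 0.7679; e^(−k_2 t) = e^(−2.13×0.5870) = 0.2864.
D = 12.00 × (0.7679 − 0.2864) + 4.00 × 0.2864 = 5.777 + 1.146 = 6.923 mg/L.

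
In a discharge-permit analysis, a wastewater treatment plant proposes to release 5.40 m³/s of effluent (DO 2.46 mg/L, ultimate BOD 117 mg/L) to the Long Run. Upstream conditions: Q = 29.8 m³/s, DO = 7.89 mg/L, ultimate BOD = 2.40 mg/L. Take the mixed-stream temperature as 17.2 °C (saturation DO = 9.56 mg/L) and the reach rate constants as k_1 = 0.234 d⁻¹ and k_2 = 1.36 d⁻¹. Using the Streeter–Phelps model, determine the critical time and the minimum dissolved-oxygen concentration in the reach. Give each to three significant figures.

Mixed DO = (29.8×7.89 + 5.40×2.46)/(29.8+5.40) = 248.4/35.20 = 7.057 mg/L.
Mixed L₀ = (29.8×2.40 + 5.40×117)/(35.20) = 703.3/35.20 = 19.98 mg/L.
Initial deficit D₀ = C_s − DO₀ = 9.56 − 7.057 = 2.503 mg/L.
t_c = (1/1.126) ln[(1.36/0.234)(1 − 2.503×1.126/(0.234×19.98))] = 0.8881 × ln(2.308) = 0.7430 d.
D_c = (0.234/1.36) × 19.98 × e^(−0.234×0.7430) = 0.1721 × 19.98 × 0.8404 = 2.889 mg/L.
Minimum DO = 9.56 − 2.889 = 6.671 mg/L.

t_c ≈ 0.743 d; minimum DO ≈ 6.67 mg/L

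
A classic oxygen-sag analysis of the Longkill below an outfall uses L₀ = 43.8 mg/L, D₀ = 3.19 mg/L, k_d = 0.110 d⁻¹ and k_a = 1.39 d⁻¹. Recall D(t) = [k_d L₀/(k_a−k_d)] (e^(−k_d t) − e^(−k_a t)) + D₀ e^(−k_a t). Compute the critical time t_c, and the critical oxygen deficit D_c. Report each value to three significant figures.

t_c = [1/(k_a−k_d)] ln[(k_a/k_d)(1 − D₀(k_a−k_d)/(k_d L₀))]
= [1/(1.39−0.110)] ln[(1.39/0.110)(1 − 3.19×1.280/(0.110×43.8))]
= (1/1.280) ln[12.64 × 0.1525] = 0.7813 × ln(1.927) = 0.7813 × 0.6561 = 0.5125 d.
D_c = (k_d/k_a) L₀ e^(−k_d t_c) = (0.110/1.39) × 43.8 × e^(−0.110×0.5125) = 0.07914 × 43.8 × 0.9452 = 3.276 mg/L.

t_c ≈ 0.513 d; D_c ≈ 3.28 mg/L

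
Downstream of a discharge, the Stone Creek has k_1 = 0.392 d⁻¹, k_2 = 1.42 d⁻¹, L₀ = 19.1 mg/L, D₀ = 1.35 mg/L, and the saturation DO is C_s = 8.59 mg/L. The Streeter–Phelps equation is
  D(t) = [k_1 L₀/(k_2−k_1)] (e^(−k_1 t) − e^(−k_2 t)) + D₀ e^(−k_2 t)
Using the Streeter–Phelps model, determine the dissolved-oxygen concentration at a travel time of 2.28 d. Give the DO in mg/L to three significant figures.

DO ≈ 5.84 mg/L

k_1 L₀/(k_2−k_1) = 0.392×19.1/(1.42−0.392) = 7.487/1.028 = 7.283 mg/L.
e^(−k_1 t) = e^(−0.392×2.280) = 0.4091; e^(−k_2 t) = e^(−1.42×2.280) = 0.03926.
D = 7.283 × (0.4091 − 0.03926) + 1.35 × 0.03926 = 2.694 + 0.05300 = 2.747 mg/L.
DO = C_s − D = 8.59 − 2.747 = 5.843 mg/L.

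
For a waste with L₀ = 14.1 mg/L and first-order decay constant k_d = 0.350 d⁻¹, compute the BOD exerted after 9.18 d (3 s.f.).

y ≈ 13.5 mg/L

y_t = L₀(1 − e^(−k_d t)) = 14.1 × (1 − e^(−0.350×9.18))
= 14.1 × (1 − 0.04024) = 14.1 × 0.9598 = 13.53 mg/L.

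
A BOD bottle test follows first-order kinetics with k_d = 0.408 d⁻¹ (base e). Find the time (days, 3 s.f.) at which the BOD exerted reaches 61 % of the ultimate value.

t ≈ 2.31 d

y/L₀ = 1 − e^(−k_d t) = 0.61 ⇒ e^(−k_d t) = 0.390
t = −ln(0.390) / 0.408 = 0.9416 / 0.408 = 2.308 d.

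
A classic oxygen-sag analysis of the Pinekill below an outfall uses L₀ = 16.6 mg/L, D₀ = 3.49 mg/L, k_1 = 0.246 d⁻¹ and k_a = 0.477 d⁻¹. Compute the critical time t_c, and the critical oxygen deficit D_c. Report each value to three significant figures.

t_c ≈ 1.91 d; D_c ≈ 5.35 mg/L

With k_a/k_1 = 1.939 and 1 − D₀(k_a−k_1)/(k_1 L₀) = 0.8026,
t_c = ln(1.939 × 0.8026) / (0.477 − 0.246) = ln(1.556) / 0.2310 = 0.4423/0.2310 = 1.915 d.
D_c = (k_1/k_a) L₀ e^(−k_1 t_c) = (0.246/0.477) × 16.6 × e^(−0.246×1.915) = 0.5157 × 16.6 × 0.6244 = 5.345 mg/L.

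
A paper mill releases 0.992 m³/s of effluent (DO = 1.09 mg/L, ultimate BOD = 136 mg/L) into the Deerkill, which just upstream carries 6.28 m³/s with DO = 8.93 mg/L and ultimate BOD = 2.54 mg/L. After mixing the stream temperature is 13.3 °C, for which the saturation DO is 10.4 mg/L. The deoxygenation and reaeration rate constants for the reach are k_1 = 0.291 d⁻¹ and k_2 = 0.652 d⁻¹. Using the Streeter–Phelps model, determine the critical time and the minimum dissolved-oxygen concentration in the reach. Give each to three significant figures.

t_c ≈ 1.78 d; minimum DO ≈ 4.88 mg/L

Mixed DO = (6.28×8.93 + 0.992×1.09)/(6.28+0.992) = 57.16/7.272 = 7.861 mg/L.
Mixed L₀ = (6.28×2.54 + 0.992×136)/(7.272) = 150.9/7.272 = 20.75 mg/L.
Initial deficit D₀ = C_s − DO₀ = 10.4 − 7.861 = 2.539 mg/L.
t_c = (1/0.3610) ln[(0.652/0.291)(1 − 2.539×0.3610/(0.291×20.75))] = 2.770 × ln(1.900) = 1.778 d.
D_c = (0.291/0.652) × 20.75 × e^(−0.291×1.778) = 0.4463 × 20.75 × 0.5960 = 5.518 mg/L.
Minimum DO = 10.4 − 5.518 = 4.882 mg/L.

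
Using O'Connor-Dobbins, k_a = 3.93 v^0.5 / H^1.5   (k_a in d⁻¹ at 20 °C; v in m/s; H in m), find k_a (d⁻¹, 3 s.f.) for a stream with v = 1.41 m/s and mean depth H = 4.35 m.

k_a = 3.93 × 1.41^0.5 / 4.35^1.5 = 3.93 × 1.187 / 9.073 = 0.5144 d⁻¹.

k_a ≈ 0.514 d⁻¹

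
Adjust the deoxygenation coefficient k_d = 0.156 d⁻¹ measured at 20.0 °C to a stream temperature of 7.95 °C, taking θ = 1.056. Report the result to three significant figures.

k_d ≈ 0.0809 d⁻¹

k_d(T₂) = k_d(T₁) · θ^(T₂−T₁) = 0.156 × 1.056^(7.95−20.0)
= 0.156 × 1.056^-12.1 = 0.156 × 0.5186 = 0.08090 d⁻¹.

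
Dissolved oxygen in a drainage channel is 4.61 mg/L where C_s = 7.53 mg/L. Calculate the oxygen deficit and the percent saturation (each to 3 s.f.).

D ≈ 2.92 mg/L; 61.2 % saturation

D = C_s − C = 7.53 − 4.61 = 2.92 mg/L.
% saturation = 4.61/7.53 × 100 = 61.2 %.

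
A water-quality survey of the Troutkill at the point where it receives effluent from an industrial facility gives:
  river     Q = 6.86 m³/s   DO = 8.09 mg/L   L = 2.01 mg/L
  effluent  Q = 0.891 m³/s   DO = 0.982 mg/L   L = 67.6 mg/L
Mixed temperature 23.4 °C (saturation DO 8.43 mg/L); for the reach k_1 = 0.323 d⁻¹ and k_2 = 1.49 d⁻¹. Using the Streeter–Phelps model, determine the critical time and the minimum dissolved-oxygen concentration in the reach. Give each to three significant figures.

Mixed DO = (6.86×8.09 + 0.891×0.982)/(6.86+0.891) = 56.37/7.751 = 7.273 mg/L.
Mixed L₀ = (6.86×2.01 + 0.891×67.6)/(7.751) = 74.02/7.751 = 9.550 mg/L.
Initial deficit D₀ = C_s − DO₀ = 8.43 − 7.273 = 1.157 mg/L.
t_c = (1/1.167) ln[(1.49/0.323)(1 − 1.157×1.167/(0.323×9.550))] = 0.8569 × ln(2.594) = 0.8167 d.
D_c = (0.323/1.49) × 9.550 × e^(−0.323×0.8167) = 0.2168 × 9.550 × 0.7681 = 1.590 mg/L.
Minimum DO = 8.43 − 1.590 = 6.840 mg/L.

t_c ≈ 0.817 d; minimum DO ≈ 6.84 mg/L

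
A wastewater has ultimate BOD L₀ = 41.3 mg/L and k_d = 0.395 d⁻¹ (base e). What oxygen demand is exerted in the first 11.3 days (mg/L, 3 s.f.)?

y_t = L₀(1 − e^(−k_d t)) = 41.3 × (1 − e^(−0.395×11.3))
= 41.3 × (1 − 0.01152) = 41.3 × 0.9885 = 40.82 mg/L.

y ≈ 40.8 mg/L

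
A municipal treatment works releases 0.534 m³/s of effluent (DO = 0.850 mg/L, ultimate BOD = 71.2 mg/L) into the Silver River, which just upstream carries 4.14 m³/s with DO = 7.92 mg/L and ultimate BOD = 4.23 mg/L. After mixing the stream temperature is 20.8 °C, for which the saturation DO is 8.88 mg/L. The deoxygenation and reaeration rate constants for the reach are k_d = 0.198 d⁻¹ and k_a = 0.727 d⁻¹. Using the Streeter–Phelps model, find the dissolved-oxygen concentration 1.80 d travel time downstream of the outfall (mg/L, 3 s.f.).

Mixed DO = (4.14×7.92 + 0.534×0.850)/(4.14+0.534) = 33.24/4.674 = 7.112 mg/L.
Mixed L₀ = (4.14×4.23 + 0.534×71.2)/(4.674) = 55.53/4.674 = 11.88 mg/L.
Initial deficit D₀ = C_s − DO₀ = 8.88 − 7.112 = 1.768 mg/L.
D(1.80) = [0.198×11.88/(0.727−0.198)](e^(−0.198×1.80) − e^(−0.727×1.80)) + 1.768 e^(−0.727×1.80)
= 4.447 × (0.7002 − 0.2702) + 1.768 × 0.2702 = 2.390 mg/L.
DO = 8.88 − 2.390 = 6.490 mg/L.

DO ≈ 6.49 mg/L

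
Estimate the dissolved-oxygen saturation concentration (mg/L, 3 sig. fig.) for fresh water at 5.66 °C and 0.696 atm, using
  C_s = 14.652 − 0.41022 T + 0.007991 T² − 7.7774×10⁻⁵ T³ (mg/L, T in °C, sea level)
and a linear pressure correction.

C_s ≈ 8.75 mg/L

At sea level: C_s = 14.652 − 0.41022×5.66 + 0.007991×5.66² − 7.7774×10⁻⁵×5.66³ = 12.57 mg/L.
Pressure correction: C_s' = 12.57 × 0.696 = 8.750 mg/L.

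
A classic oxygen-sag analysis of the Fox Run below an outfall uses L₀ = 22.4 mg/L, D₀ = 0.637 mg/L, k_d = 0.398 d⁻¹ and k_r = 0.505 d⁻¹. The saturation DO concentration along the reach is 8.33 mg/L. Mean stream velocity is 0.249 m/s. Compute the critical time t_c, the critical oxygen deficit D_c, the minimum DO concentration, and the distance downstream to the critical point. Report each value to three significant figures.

t_c ≈ 2.15 d; D_c ≈ 7.49 mg/L; min DO ≈ 0.838 mg/L; x_c ≈ 46.3 km

t_c = [1/(k_r−k_d)] ln[(k_r/k_d)(1 − D₀(k_r−k_d)/(k_d L₀))]
= [1/(0.505−0.398)] ln[(0.505/0.398)(1 − 0.637×0.1070/(0.398×22.4))]
= (1/0.1070) ln[1.269 × 0.9924] = 9.346 × ln(1.259) = 9.346 × 0.2304 = 2.154 d.
D_c = (k_d/k_r) L₀ e^(−k_d t_c) = (0.398/0.505) × 22.4 × e^(−0.398×2.154) = 0.7881 × 22.4 × 0.4244 = 7.492 mg/L.
Minimum DO = C_s − D_c = 8.33 − 7.492 = 0.8380 mg/L.
x_c = v t_c = 0.249 m/s × 2.154 d × 86400 s/d = 46330 m ≈ 46.3 km.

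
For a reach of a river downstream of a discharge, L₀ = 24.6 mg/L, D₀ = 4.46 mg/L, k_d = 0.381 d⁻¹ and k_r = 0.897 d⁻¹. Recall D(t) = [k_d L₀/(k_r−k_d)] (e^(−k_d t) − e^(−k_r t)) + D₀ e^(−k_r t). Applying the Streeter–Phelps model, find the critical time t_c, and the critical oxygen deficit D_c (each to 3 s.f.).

At the critical point dD/dt = 0, so k_d L₀ e^(−k_d t) = k_r D. Substituting D(t) from the Streeter–Phelps equation and solving for t gives
t_c = ln[(k_r/k_d)(1 − D₀(k_r−k_d)/(k_d L₀))] / (k_r−k_d).
Here k_r−k_d = 0.5160 d⁻¹ and 1 − D₀(k_r−k_d)/(k_d L₀) = 1 − 4.46×0.5160/(0.381×24.6) = 0.7545, so
t_c = ln(2.354 × 0.7545) / 0.5160 = 0.5745 / 0.5160 = 1.113 d.
L(t_c) = L₀ e^(−k_d t_c) = 24.6 × 0.6543 = 16.10 mg/L, and at the critical point k_r D_c = k_d L, so D_c = (0.381/0.897) × 16.10 = 6.837 mg/L.

t_c ≈ 1.11 d; D_c ≈ 6.84 mg/L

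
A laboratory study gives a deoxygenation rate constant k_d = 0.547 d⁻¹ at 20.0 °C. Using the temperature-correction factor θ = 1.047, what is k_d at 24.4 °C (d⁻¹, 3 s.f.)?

k_d(T₂) = k_d(T₁) · θ^(T₂−T₁) = 0.547 × 1.047^(24.4−20.0)
= 0.547 × 1.047^4.40 = 0.547 × 1.224 = 0.6695 d⁻¹.

k_d ≈ 0.670 d⁻¹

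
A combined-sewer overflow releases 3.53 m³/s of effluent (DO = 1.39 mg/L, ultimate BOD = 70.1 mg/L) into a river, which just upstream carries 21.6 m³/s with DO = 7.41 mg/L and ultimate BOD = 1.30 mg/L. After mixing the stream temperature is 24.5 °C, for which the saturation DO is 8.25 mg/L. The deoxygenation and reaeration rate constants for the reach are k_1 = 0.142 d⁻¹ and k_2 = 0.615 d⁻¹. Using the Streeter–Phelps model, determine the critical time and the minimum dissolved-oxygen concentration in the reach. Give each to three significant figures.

t_c ≈ 1.58 d; minimum DO ≈ 6.23 mg/L

Mixed DO = (21.6×7.41 + 3.53×1.39)/(21.6+3.53) = 165.0/25.13 = 6.564 mg/L.
Mixed L₀ = (21.6×1.30 + 3.53×70.1)/(25.13) = 275.5/25.13 = 10.96 mg/L.
Initial deficit D₀ = C_s − DO₀ = 8.25 − 6.564 = 1.686 mg/L.
t_c = (1/0.4730) ln[(0.615/0.142)(1 − 1.686×0.4730/(0.142×10.96))] = 2.114 × ln(2.113) = 1.582 d.
D_c = (0.142/0.615) × 10.96 × e^(−0.142×1.582) = 0.2309 × 10.96 × 0.7988 = 2.022 mg/L.
Minimum DO = 8.25 − 2.022 = 6.228 mg/L.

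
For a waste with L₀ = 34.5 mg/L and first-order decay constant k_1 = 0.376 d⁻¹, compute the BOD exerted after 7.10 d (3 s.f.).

y_t = L₀(1 − e^(−k_1 t)) = 34.5 × (1 − e^(−0.376×7.10))
= 34.5 × (1 − 0.06928) = 34.5 × 0.9307 = 32.11 mg/L.

y ≈ 32.1 mg/L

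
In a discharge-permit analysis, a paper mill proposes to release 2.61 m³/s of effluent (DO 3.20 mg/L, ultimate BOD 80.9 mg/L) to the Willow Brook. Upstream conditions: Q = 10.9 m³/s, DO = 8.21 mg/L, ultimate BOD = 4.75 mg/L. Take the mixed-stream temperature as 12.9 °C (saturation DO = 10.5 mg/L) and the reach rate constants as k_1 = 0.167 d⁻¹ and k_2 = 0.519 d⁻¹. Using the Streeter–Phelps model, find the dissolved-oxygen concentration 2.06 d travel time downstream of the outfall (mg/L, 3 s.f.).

Mixed DO = (10.9×8.21 + 2.61×3.20)/(10.9+2.61) = 97.84/13.51 = 7.242 mg/L.
Mixed L₀ = (10.9×4.75 + 2.61×80.9)/(13.51) = 262.9/13.51 = 19.46 mg/L.
Initial deficit D₀ = C_s − DO₀ = 10.5 − 7.242 = 3.258 mg/L.
D(2.06) = [0.167×19.46/(0.519−0.167)](e^(−0.167×2.06) − e^(−0.519×2.06)) + 3.258 e^(−0.519×2.06)
= 9.233 × (0.7089 − 0.3433) + 3.258 × 0.3433 = 4.494 mg/L.
DO = 10.5 − 4.494 = 6.006 mg/L.

DO ≈ 6.01 mg/L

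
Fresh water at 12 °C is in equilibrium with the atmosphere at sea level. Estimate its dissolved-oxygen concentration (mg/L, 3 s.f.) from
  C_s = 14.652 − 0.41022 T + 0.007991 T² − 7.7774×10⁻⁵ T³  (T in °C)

C_s ≈ 10.7 mg/L

C_s = 14.652 − 0.41022×12 + 0.007991×12² − 7.7774×10⁻⁵×12³ = 10.75 mg/L.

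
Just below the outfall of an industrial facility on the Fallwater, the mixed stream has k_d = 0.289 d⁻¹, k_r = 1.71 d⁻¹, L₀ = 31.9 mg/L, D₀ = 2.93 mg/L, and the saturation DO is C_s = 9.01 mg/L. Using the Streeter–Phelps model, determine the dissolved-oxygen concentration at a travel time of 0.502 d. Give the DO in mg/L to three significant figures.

k_d L₀/(k_r−k_d) = 0.289×31.9/(1.71−0.289) = 9.219/1.421 = 6.488 mg/L.
e^(−k_d t) = e^(−0.289×0.5020) = 0.8650; e^(−k_r t) = e^(−1.71×0.5020) = 0.4238.
D = 6.488 × (0.8650 − 0.4238) + 2.93 × 0.4238 = 2.862 + 1.242 = 4.104 mg/L.
DO = C_s − D = 9.01 − 4.104 = 4.906 mg/L.

DO ≈ 4.91 mg/L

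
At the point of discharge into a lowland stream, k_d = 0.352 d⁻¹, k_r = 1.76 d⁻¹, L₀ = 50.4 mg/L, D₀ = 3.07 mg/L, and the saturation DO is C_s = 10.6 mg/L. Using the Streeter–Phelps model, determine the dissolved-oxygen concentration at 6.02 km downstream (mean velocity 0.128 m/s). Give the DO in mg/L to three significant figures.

Travel time t = x/v = 6.02 km / (0.128 m/s) = 6020 m / 0.128 m/s = 47030 s = 0.5443 d.
k_d L₀/(k_r−k_d) = 0.352×50.4/(1.76−0.352) = 17.74/1.408 = 12.60 mg/L.
e^(−k_d t) = e^(−0.352×0.5443) = 0.8256; e^(−k_r t) = e^(−1.76×0.5443) = 0.3836.
D = 12.60 × (0.8256 − 0.3836) + 3.07 × 0.3836 = 5.569 + 1.178 = 6.747 mg/L.
DO = C_s − D = 10.6 − 6.747 = 3.853 mg/L.

DO ≈ 3.85 mg/L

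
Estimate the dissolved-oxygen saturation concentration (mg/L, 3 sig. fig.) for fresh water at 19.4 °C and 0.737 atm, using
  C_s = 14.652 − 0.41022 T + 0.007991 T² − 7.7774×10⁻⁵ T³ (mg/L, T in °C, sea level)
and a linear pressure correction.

At sea level: C_s = 14.652 − 0.41022×19.4 + 0.007991×19.4² − 7.7774×10⁻⁵×19.4³ = 9.133 mg/L.
Pressure correction: C_s' = 9.133 × 0.737 = 6.731 mg/L.

C_s ≈ 6.73 mg/L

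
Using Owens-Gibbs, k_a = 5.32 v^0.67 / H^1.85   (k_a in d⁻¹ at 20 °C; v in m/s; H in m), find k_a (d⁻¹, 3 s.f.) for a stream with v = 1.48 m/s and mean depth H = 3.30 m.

k_a ≈ 0.760 d⁻¹

k_a = 5.32 × 1.48^0.67 / 3.30^1.85 = 5.32 × 1.300 / 9.104 = 0.7599 d⁻¹.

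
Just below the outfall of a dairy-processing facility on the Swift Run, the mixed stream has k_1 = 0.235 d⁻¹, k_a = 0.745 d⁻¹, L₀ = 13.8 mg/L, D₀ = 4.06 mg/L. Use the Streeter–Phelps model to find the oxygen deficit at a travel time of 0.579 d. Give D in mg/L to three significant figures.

k_1 L₀/(k_a−k_1) = 0.235×13.8/(0.745−0.235) = 3.243/0.5100 = 6.359 mg/L.
e^(−k_1 t) = e^(−0.235×0.5790) = 0.8728; e^(−k_a t) = e^(−0.745×0.5790) = 0.6496.
D = 6.359 × (0.8728 − 0.6496) + 4.06 × 0.6496 = 1.419 + 2.637 = 4.057 mg/L.

D ≈ 4.06 mg/L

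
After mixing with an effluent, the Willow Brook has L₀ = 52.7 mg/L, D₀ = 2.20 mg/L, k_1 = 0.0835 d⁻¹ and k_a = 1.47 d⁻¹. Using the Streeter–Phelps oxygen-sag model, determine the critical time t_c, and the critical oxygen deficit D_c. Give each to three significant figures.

t_c ≈ 1.22 d; D_c ≈ 2.70 mg/L

At the critical point dD/dt = 0, so k_1 L₀ e^(−k_1 t) = k_a D. Substituting D(t) from the Streeter–Phelps equation and solving for t gives
t_c = ln[(k_a/k_1)(1 − D₀(k_a−k_1)/(k_1 L₀))] / (k_a−k_1).
Here k_a−k_1 = 1.387 d⁻¹ and 1 − D₀(k_a−k_1)/(k_1 L₀) = 1 − 2.20×1.387/(0.0835×52.7) = 0.3068, so
t_c = ln(17.60 × 0.3068) / 1.387 = 1.687 / 1.387 = 1.217 d.
L(t_c) = L₀ e^(−k_1 t_c) = 52.7 × 0.9034 = 47.61 mg/L, and at the critical point k_a D_c = k_1 L, so D_c = (0.0835/1.47) × 47.61 = 2.704 mg/L.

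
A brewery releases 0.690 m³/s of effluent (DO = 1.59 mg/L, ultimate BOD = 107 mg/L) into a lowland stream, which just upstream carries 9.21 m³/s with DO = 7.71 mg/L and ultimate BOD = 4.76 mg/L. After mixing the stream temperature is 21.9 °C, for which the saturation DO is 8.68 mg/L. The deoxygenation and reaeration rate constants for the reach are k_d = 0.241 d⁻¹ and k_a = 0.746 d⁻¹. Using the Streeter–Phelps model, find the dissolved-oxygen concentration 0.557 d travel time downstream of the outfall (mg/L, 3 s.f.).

Mixed DO = (9.21×7.71 + 0.690×1.59)/(9.21+0.690) = 72.11/9.900 = 7.283 mg/L.
Mixed L₀ = (9.21×4.76 + 0.690×107)/(9.900) = 117.7/9.900 = 11.89 mg/L.
Initial deficit D₀ = C_s − DO₀ = 8.68 − 7.283 = 1.397 mg/L.
D(0.557) = [0.241×11.89/(0.746−0.241)](e^(−0.241×0.557) − e^(−0.746×0.557)) + 1.397 e^(−0.746×0.557)
= 5.672 × (0.8744 − 0.6600) + 1.397 × 0.6600 = 2.138 mg/L.
DO = 8.68 − 2.138 = 6.542 mg/L.

DO ≈ 6.54 mg/L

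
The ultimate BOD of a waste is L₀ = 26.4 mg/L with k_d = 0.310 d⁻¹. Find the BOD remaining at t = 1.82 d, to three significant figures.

L_t = L₀ e^(−k_d t) = 26.4 × e^(−0.310×1.82) = 26.4 × 0.5688 = 15.02 mg/L.

L ≈ 15.0 mg/L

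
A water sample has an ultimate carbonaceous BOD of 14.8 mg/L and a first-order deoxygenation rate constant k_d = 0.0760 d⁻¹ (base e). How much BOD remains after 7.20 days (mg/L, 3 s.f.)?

L_t = L₀ e^(−k_d t) = 14.8 × e^(−0.0760×7.20) = 14.8 × 0.5786 = 8.563 mg/L.

L ≈ 8.56 mg/L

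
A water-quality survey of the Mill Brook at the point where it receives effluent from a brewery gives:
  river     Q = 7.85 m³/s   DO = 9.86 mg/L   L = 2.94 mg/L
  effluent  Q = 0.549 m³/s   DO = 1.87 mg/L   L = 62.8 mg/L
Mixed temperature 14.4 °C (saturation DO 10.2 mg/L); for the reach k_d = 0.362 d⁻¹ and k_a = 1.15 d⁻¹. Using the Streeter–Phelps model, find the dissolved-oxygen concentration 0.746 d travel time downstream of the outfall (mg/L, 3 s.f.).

DO ≈ 8.77 mg/L

Mixed DO = (7.85×9.86 + 0.549×1.87)/(7.85+0.549) = 78.43/8.399 = 9.338 mg/L.
Mixed L₀ = (7.85×2.94 + 0.549×62.8)/(8.399) = 57.56/8.399 = 6.853 mg/L.
Initial deficit D₀ = C_s − DO₀ = 10.2 − 9.338 = 0.8623 mg/L.
D(0.746) = [0.362×6.853/(1.15−0.362)](e^(−0.362×0.746) − e^(−1.15×0.746)) + 0.8623 e^(−1.15×0.746)
= 3.148 × (0.7633 − 0.4241) + 0.8623 × 0.4241 = 1.434 mg/L.
DO = 10.2 − 1.434 = 8.766 mg/L.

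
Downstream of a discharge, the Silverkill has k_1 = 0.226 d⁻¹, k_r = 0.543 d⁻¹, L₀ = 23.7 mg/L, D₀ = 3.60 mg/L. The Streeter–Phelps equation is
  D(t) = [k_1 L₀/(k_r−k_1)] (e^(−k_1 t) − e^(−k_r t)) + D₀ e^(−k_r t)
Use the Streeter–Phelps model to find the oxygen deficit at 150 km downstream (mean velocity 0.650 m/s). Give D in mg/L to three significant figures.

Travel time t = x/v = 150 km / (0.650 m/s) = 150000 m / 0.650 m/s = 230800 s = 2.671 d.
k_1 L₀/(k_r−k_1) = 0.226×23.7/(0.543−0.226) = 5.356/0.3170 = 16.90 mg/L.
e^(−k_1 t) = e^(−0.226×2.671) = 0.5468; e^(−k_r t) = e^(−0.543×2.671) = 0.2345.
D = 16.90 × (0.5468 − 0.2345) + 3.60 × 0.2345 = 5.277 + 0.8442 = 6.121 mg/L.

D ≈ 6.12 mg/L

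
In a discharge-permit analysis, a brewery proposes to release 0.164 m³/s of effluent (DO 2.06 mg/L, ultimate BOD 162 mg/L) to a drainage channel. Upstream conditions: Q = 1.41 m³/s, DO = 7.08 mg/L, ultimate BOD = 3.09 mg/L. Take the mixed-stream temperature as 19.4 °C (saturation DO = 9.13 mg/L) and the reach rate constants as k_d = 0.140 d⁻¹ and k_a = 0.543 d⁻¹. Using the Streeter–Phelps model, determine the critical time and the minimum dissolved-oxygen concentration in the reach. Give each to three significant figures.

t_c ≈ 2.19 d; minimum DO ≈ 5.40 mg/L

Mixed DO = (1.41×7.08 + 0.164×2.06)/(1.41+0.164) = 10.32/1.574 = 6.557 mg/L.
Mixed L₀ = (1.41×3.09 + 0.164×162)/(1.574) = 30.92/1.574 = 19.65 mg/L.
Initial deficit D₀ = C_s − DO₀ = 9.13 − 6.557 = 2.573 mg/L.
t_c = (1/0.4030) ln[(0.543/0.140)(1 − 2.573×0.4030/(0.140×19.65))] = 2.481 × ln(2.416) = 2.189 d.
D_c = (0.140/0.543) × 19.65 × e^(−0.140×2.189) = 0.2578 × 19.65 × 0.7360 = 3.728 mg/L.
Minimum DO = 9.13 − 3.728 = 5.402 mg/L.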